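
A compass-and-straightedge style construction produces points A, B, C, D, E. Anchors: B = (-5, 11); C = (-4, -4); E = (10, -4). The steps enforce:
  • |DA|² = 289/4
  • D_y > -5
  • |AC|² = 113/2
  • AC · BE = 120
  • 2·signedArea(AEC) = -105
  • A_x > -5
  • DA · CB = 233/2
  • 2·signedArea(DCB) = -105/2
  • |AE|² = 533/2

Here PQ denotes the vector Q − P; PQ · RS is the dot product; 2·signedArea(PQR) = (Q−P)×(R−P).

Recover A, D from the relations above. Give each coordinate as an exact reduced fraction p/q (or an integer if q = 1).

A = (-9/2, 7/2)
D = (-1/2, -4)

1. A_x = -9/2  [AC · BE = 120 ∩ 2·signedArea(AEC) = -105]
2. A_y = 7/2  [AC · BE = 120 ∩ 2·signedArea(AEC) = -105]
   → A = (-9/2, 7/2)
3. D_x = -1/2  [2·signedArea(DCB) = -105/2 ∩ DA · CB = 233/2]
4. D_y = -4  [2·signedArea(DCB) = -105/2 ∩ DA · CB = 233/2]
   → D = (-1/2, -4)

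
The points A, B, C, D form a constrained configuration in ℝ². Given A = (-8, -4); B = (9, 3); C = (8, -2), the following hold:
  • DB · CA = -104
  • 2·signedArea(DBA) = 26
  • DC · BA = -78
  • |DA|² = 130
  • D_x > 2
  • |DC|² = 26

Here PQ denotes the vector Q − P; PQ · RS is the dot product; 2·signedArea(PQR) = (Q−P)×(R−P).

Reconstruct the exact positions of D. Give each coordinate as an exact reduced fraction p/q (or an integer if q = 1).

D = (3, -1)

1. D_x = 3  [DC · BA = -78 ∩ DB · CA = -104]
2. D_y = -1  [DC · BA = -78 ∩ DB · CA = -104]
   → D = (3, -1)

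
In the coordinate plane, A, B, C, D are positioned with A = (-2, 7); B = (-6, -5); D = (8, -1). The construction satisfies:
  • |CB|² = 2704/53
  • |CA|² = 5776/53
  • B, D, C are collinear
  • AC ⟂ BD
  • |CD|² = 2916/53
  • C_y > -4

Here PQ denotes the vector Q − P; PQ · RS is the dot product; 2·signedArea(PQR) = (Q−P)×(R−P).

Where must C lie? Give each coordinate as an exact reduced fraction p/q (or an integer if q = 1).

C = (46/53, -161/53)

1. C_x = 46/53  [B, D, C are collinear ∩ AC ⟂ BD]
2. C_y = -161/53  [B, D, C are collinear ∩ AC ⟂ BD]
   → C = (46/53, -161/53)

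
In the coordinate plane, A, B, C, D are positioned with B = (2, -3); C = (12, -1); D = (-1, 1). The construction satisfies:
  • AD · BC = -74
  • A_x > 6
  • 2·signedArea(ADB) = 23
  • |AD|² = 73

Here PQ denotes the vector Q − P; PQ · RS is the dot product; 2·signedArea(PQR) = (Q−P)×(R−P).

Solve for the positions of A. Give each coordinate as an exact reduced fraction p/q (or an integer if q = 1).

A = (7, -2)

1. A_x = 7  [2·signedArea(ADB) = 23 ∩ AD · BC = -74]
2. A_y = -2  [2·signedArea(ADB) = 23 ∩ AD · BC = -74]
   → A = (7, -2)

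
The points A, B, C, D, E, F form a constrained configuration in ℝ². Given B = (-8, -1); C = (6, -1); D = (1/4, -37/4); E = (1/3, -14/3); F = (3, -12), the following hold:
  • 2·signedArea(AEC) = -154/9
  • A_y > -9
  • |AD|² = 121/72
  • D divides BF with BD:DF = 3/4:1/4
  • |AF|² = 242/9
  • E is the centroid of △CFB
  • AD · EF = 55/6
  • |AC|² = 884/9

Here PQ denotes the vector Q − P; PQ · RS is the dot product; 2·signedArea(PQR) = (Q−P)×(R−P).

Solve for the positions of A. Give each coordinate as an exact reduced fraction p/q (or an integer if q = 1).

A = (-2/3, -25/3)

1. A_x = -2/3  [2·signedArea(AEC) = -154/9 ∩ AD · EF = 55/6]
2. A_y = -25/3  [2·signedArea(AEC) = -154/9 ∩ AD · EF = 55/6]
   → A = (-2/3, -25/3)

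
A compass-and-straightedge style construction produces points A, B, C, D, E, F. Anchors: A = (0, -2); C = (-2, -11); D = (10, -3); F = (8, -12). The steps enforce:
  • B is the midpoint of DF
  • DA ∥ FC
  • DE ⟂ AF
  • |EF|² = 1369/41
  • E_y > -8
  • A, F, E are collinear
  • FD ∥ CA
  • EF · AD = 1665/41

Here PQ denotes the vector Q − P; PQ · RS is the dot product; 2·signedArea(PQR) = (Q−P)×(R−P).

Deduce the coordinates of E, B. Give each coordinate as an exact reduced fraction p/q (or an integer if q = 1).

B = (9, -15/2)
E = (180/41, -307/41)

1. E_x = 180/41  [A, F, E are collinear ∩ DE ⟂ AF]
2. E_y = -307/41  [A, F, E are collinear ∩ DE ⟂ AF]
   → E = (180/41, -307/41)
3. B_x = 9  [B is the midpoint of DF]
4. B_y = -15/2  [B is the midpoint of DF]
   → B = (9, -15/2)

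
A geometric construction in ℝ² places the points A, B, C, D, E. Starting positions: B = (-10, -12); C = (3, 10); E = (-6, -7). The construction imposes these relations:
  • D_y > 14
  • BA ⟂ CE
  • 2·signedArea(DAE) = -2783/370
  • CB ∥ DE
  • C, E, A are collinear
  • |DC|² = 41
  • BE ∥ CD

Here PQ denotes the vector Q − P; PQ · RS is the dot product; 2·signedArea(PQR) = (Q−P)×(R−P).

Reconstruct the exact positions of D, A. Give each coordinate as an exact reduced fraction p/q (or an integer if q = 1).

1. D_x = 7  [CB ∥ DE ∩ BE ∥ CD]
2. D_y = 15  [CB ∥ DE ∩ BE ∥ CD]
   → D = (7, 15)
3. A_x = -3309/370  [C, E, A are collinear ∩ BA ⟂ CE]
4. A_y = -4647/370  [C, E, A are collinear ∩ BA ⟂ CE]
   → A = (-3309/370, -4647/370)

A = (-3309/370, -4647/370)
D = (7, 15)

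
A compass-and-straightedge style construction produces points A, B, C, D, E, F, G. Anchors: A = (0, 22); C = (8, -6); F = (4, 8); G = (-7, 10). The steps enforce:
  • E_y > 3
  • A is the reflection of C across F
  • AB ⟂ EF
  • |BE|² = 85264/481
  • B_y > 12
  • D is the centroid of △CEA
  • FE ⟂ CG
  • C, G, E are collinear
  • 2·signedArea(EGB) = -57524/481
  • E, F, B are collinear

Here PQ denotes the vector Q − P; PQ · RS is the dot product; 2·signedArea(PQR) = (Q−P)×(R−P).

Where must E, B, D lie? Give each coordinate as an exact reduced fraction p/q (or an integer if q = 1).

1. E_x = -412/481  [C, G, E are collinear ∩ FE ⟂ CG]
2. E_y = 1658/481  [C, G, E are collinear ∩ FE ⟂ CG]
   → E = (-412/481, 1658/481)
3. B_x = 4260/481  [E, F, B are collinear ∩ AB ⟂ EF]
4. B_y = 6038/481  [E, F, B are collinear ∩ AB ⟂ EF]
   → B = (4260/481, 6038/481)
5. D_x = 3436/1443  [D is the centroid of △CEA]
6. D_y = 3118/481  [D is the centroid of △CEA]
   → D = (3436/1443, 3118/481)

B = (4260/481, 6038/481)
D = (3436/1443, 3118/481)
E = (-412/481, 1658/481)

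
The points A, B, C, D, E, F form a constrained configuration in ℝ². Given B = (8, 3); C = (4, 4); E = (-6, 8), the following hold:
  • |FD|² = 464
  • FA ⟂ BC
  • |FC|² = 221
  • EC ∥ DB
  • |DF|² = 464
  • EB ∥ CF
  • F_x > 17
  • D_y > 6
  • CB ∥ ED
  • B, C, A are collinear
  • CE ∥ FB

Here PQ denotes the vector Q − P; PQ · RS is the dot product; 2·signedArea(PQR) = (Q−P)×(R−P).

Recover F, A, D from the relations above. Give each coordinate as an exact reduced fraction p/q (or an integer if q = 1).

A = (312/17, 7/17)
D = (-2, 7)
F = (18, -1)

1. F_x = 18  [CE ∥ FB ∩ EB ∥ CF]
2. F_y = -1  [CE ∥ FB ∩ EB ∥ CF]
   → F = (18, -1)
3. A_x = 312/17  [B, C, A are collinear ∩ FA ⟂ BC]
4. A_y = 7/17  [B, C, A are collinear ∩ FA ⟂ BC]
   → A = (312/17, 7/17)
5. D_x = -2  [EC ∥ DB ∩ CB ∥ ED]
6. D_y = 7  [EC ∥ DB ∩ CB ∥ ED]
   → D = (-2, 7)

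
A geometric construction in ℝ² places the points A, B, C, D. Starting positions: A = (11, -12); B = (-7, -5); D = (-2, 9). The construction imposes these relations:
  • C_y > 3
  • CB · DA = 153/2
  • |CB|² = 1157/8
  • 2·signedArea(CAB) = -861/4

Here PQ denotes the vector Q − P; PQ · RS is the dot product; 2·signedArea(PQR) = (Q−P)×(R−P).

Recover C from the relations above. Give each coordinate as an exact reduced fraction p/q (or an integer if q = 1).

C = (5/4, 15/4)

1. C_x = 5/4  [2·signedArea(CAB) = -861/4 ∩ CB · DA = 153/2]
2. C_y = 15/4  [2·signedArea(CAB) = -861/4 ∩ CB · DA = 153/2]
   → C = (5/4, 15/4)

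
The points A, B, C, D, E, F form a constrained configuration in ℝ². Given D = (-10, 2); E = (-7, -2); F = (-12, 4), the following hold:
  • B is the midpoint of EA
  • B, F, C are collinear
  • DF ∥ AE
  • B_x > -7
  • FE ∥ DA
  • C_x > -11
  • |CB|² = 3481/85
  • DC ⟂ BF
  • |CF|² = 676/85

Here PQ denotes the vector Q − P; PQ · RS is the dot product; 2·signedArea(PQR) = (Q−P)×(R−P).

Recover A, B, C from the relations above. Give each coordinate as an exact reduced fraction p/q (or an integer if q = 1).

1. A_x = -5  [DF ∥ AE ∩ FE ∥ DA]
2. A_y = -4  [DF ∥ AE ∩ FE ∥ DA]
   → A = (-5, -4)
3. B_x = -6  [B is the midpoint of EA]
4. B_y = -3  [B is the midpoint of EA]
   → B = (-6, -3)
5. C_x = -864/85  [B, F, C are collinear ∩ DC ⟂ BF]
6. C_y = 158/85  [B, F, C are collinear ∩ DC ⟂ BF]
   → C = (-864/85, 158/85)

A = (-5, -4)
B = (-6, -3)
C = (-864/85, 158/85)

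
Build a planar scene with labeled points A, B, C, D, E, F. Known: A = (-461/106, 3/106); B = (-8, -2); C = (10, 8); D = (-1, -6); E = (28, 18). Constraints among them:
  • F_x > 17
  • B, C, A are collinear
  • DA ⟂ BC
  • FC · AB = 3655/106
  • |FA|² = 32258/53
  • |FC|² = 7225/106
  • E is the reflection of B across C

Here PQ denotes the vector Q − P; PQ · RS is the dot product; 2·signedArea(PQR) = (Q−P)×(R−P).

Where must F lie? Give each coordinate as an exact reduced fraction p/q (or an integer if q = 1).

1. F_x = 1825/106  [line 387/106·x + 215/106·y + -9245/106 = 0 ∩ |FC|² = 7225/106]
2. F_y = 1273/106  [line 387/106·x + 215/106·y + -9245/106 = 0 ∩ |FC|² = 7225/106]
   → F = (1825/106, 1273/106)

F = (1825/106, 1273/106)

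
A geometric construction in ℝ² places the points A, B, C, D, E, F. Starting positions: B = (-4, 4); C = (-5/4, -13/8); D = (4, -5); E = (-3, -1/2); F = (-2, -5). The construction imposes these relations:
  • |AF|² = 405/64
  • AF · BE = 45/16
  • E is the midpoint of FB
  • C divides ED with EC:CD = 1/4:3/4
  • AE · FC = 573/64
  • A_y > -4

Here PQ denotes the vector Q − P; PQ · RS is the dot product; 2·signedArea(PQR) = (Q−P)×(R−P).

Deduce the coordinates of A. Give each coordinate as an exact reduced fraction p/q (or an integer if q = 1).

1. A_x = 1/4  [AE · FC = 573/64 ∩ AF · BE = 45/16]
2. A_y = -31/8  [AE · FC = 573/64 ∩ AF · BE = 45/16]
   → A = (1/4, -31/8)

A = (1/4, -31/8)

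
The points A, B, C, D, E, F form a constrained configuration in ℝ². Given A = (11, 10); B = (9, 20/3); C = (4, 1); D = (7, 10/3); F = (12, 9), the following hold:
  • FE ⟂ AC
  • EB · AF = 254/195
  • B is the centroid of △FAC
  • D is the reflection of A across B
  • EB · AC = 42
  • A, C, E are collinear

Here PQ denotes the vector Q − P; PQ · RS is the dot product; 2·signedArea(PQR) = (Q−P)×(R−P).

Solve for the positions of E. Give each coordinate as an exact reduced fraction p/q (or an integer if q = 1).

1. E_x = 708/65  [A, C, E are collinear ∩ FE ⟂ AC]
2. E_y = 641/65  [A, C, E are collinear ∩ FE ⟂ AC]
   → E = (708/65, 641/65)

E = (708/65, 641/65)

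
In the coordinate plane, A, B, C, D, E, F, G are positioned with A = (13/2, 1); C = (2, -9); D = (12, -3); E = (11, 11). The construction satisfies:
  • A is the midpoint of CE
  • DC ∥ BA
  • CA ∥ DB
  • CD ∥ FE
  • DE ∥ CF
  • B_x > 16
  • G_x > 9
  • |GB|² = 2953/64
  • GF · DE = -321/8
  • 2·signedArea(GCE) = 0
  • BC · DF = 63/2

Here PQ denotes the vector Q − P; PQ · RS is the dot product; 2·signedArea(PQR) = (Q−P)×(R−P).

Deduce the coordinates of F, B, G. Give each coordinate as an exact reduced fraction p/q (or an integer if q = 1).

1. F_x = 1  [CD ∥ FE ∩ DE ∥ CF]
2. F_y = 5  [CD ∥ FE ∩ DE ∥ CF]
   → F = (1, 5)
3. B_x = 33/2  [DC ∥ BA ∩ CA ∥ DB]
4. B_y = 7  [DC ∥ BA ∩ CA ∥ DB]
   → B = (33/2, 7)
5. G_x = 79/8  [2·signedArea(GCE) = 0 ∩ GF · DE = -321/8]
6. G_y = 17/2  [2·signedArea(GCE) = 0 ∩ GF · DE = -321/8]
   → G = (79/8, 17/2)

B = (33/2, 7)
F = (1, 5)
G = (79/8, 17/2)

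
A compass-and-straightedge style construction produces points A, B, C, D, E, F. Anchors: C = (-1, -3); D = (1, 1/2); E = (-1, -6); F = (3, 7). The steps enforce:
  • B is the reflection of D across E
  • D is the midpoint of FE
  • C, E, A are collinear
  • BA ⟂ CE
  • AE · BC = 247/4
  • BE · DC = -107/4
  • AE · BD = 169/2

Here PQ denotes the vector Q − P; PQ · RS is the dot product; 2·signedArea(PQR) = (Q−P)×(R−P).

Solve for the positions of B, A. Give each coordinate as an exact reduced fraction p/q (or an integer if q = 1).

A = (-1, -25/2)
B = (-3, -25/2)

1. B_x = -3  [B is the reflection of D across E]
2. B_y = -25/2  [B is the reflection of D across E]
   → B = (-3, -25/2)
3. A_x = -1  [C, E, A are collinear ∩ BA ⟂ CE]
4. A_y = -25/2  [C, E, A are collinear ∩ BA ⟂ CE]
   → A = (-1, -25/2)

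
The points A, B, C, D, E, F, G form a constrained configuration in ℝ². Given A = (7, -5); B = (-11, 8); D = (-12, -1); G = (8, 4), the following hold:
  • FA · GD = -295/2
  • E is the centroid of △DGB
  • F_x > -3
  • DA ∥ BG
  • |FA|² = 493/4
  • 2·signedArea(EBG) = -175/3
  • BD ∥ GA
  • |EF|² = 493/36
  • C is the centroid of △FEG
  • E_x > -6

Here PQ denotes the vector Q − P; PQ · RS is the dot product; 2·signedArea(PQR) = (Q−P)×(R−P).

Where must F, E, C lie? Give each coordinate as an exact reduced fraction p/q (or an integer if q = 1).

C = (1/3, 55/18)
E = (-5, 11/3)
F = (-2, 3/2)

1. E_x = -5  [E is the centroid of △DGB]
2. E_y = 11/3  [E is the centroid of △DGB]
   → E = (-5, 11/3)
3. F_x = -2  [line 20·x + 5·y + 65/2 = 0 ∩ |EF|² = 493/36]
4. F_y = 3/2  [line 20·x + 5·y + 65/2 = 0 ∩ |EF|² = 493/36]
   → F = (-2, 3/2)
5. C_x = 1/3  [C is the centroid of △FEG]
6. C_y = 55/18  [C is the centroid of △FEG]
   → C = (1/3, 55/18)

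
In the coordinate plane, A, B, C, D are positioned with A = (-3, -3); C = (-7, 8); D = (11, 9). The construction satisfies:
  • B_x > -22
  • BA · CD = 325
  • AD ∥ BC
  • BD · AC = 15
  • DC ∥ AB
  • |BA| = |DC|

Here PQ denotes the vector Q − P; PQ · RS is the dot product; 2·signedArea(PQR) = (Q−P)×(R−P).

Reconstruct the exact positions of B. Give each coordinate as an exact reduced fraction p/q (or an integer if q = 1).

B = (-21, -4)

1. B_x = -21  [AD ∥ BC ∩ DC ∥ AB]
2. B_y = -4  [AD ∥ BC ∩ DC ∥ AB]
   → B = (-21, -4)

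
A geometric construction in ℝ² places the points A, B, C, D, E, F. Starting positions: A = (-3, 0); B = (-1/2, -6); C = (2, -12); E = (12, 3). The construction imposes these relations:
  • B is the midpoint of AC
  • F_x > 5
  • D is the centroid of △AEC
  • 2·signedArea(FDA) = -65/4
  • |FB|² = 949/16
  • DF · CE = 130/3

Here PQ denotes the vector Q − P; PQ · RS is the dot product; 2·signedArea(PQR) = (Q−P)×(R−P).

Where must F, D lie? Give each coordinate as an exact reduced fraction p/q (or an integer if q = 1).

D = (11/3, -3)
F = (23/4, -3/2)

1. D_x = 11/3  [D is the centroid of △AEC]
2. D_y = -3  [D is the centroid of △AEC]
   → D = (11/3, -3)
3. F_x = 23/4  [2·signedArea(FDA) = -65/4 ∩ DF · CE = 130/3]
4. F_y = -3/2  [2·signedArea(FDA) = -65/4 ∩ DF · CE = 130/3]
   → F = (23/4, -3/2)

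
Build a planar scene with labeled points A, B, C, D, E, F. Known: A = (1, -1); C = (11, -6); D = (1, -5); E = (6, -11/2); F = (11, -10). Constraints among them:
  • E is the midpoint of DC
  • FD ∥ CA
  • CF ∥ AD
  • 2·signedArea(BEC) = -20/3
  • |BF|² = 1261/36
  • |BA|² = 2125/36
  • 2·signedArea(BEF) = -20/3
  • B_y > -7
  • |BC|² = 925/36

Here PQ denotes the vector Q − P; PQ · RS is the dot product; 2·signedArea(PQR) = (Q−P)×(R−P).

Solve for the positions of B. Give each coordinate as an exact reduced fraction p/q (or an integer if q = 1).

1. B_x = 6  [2·signedArea(BEC) = -20/3 ∩ 2·signedArea(BEF) = -20/3]
2. B_y = -41/6  [2·signedArea(BEC) = -20/3 ∩ 2·signedArea(BEF) = -20/3]
   → B = (6, -41/6)

B = (6, -41/6)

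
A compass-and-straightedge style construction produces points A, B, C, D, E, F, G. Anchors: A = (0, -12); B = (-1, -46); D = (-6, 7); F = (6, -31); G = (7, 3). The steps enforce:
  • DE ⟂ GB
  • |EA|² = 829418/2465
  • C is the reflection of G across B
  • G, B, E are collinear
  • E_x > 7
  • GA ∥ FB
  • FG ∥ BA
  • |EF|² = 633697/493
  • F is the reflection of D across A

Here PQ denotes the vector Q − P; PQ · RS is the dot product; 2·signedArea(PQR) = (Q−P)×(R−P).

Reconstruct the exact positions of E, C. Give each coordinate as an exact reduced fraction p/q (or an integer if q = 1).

C = (-9, -95)
E = (17991/2465, 11903/2465)

1. E_x = 17991/2465  [G, B, E are collinear ∩ DE ⟂ GB]
2. E_y = 11903/2465  [G, B, E are collinear ∩ DE ⟂ GB]
   → E = (17991/2465, 11903/2465)
3. C_x = -9  [C is the reflection of G across B]
4. C_y = -95  [C is the reflection of G across B]
   → C = (-9, -95)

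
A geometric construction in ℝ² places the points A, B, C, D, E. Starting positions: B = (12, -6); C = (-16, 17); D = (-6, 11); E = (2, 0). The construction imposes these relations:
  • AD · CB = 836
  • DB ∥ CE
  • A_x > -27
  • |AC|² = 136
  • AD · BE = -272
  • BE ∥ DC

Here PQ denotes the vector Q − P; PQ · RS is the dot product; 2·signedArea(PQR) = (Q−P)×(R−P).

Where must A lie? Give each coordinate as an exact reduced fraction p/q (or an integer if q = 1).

A = (-26, 23)

1. A_x = -26  [AD · CB = 836 ∩ AD · BE = -272]
2. A_y = 23  [AD · CB = 836 ∩ AD · BE = -272]
   → A = (-26, 23)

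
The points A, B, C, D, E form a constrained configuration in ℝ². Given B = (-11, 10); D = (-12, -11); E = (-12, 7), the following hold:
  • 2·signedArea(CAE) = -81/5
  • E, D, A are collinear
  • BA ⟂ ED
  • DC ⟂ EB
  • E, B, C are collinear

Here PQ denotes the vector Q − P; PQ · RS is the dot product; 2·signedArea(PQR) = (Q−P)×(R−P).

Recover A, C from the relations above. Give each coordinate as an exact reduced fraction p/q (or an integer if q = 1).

1. A_x = -12  [E, D, A are collinear ∩ BA ⟂ ED]
2. A_y = 10  [E, D, A are collinear ∩ BA ⟂ ED]
   → A = (-12, 10)
3. C_x = -87/5  [E, B, C are collinear ∩ DC ⟂ EB]
4. C_y = -46/5  [E, B, C are collinear ∩ DC ⟂ EB]
   → C = (-87/5, -46/5)

A = (-12, 10)
C = (-87/5, -46/5)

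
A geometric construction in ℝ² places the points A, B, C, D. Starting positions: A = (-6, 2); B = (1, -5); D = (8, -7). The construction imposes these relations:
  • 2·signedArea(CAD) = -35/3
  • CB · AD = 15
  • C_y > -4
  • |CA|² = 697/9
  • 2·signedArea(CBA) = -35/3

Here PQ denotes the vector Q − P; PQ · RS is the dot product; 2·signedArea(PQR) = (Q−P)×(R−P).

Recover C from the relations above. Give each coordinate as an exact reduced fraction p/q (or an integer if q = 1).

C = (1, -10/3)

1. C_x = 1  [CB · AD = 15 ∩ 2·signedArea(CBA) = -35/3]
2. C_y = -10/3  [CB · AD = 15 ∩ 2·signedArea(CBA) = -35/3]
   → C = (1, -10/3)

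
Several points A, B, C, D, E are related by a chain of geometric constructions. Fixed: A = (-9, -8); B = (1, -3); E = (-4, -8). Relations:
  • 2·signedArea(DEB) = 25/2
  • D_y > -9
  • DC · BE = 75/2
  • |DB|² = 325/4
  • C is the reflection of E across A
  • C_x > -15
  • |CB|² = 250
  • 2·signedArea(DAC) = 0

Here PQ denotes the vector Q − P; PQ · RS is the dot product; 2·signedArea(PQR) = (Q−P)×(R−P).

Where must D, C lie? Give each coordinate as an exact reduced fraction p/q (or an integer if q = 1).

1. C_x = -14  [C is the reflection of E across A]
2. C_y = -8  [C is the reflection of E across A]
   → C = (-14, -8)
3. D_x = -13/2  [2·signedArea(DAC) = 0 ∩ DC · BE = 75/2]
4. D_y = -8  [2·signedArea(DAC) = 0 ∩ DC · BE = 75/2]
   → D = (-13/2, -8)

C = (-14, -8)
D = (-13/2, -8)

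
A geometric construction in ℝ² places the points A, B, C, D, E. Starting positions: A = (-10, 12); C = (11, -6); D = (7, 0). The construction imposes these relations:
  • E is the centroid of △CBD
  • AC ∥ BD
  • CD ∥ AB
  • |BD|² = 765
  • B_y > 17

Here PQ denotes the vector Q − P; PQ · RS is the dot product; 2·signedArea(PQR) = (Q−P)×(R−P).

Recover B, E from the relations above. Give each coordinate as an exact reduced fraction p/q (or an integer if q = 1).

B = (-14, 18)
E = (4/3, 4)

1. B_x = -14  [AC ∥ BD ∩ CD ∥ AB]
2. B_y = 18  [AC ∥ BD ∩ CD ∥ AB]
   → B = (-14, 18)
3. E_x = 4/3  [E is the centroid of △CBD]
4. E_y = 4  [E is the centroid of △CBD]
   → E = (4/3, 4)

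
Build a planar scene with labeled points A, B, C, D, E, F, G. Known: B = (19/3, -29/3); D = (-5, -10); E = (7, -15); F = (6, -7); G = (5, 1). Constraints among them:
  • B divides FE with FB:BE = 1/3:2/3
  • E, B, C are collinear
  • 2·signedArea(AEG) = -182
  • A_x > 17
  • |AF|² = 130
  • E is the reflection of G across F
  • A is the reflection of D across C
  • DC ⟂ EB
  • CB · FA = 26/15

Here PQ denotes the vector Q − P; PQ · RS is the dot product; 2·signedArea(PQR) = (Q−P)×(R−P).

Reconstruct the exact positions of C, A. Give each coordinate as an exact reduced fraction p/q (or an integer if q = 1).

A = (87/5, -36/5)
C = (31/5, -43/5)

1. C_x = 31/5  [E, B, C are collinear ∩ DC ⟂ EB]
2. C_y = -43/5  [E, B, C are collinear ∩ DC ⟂ EB]
   → C = (31/5, -43/5)
3. A_x = 87/5  [A is the reflection of D across C]
4. A_y = -36/5  [A is the reflection of D across C]
   → A = (87/5, -36/5)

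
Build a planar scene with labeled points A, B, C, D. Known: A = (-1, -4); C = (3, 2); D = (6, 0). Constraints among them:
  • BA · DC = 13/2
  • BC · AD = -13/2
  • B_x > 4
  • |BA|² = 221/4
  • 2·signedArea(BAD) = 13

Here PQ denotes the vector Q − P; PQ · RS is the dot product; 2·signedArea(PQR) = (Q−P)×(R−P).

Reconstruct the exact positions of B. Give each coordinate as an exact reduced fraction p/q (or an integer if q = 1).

1. B_x = 9/2  [2·signedArea(BAD) = 13 ∩ BC · AD = -13/2]
2. B_y = 1  [2·signedArea(BAD) = 13 ∩ BC · AD = -13/2]
   → B = (9/2, 1)

B = (9/2, 1)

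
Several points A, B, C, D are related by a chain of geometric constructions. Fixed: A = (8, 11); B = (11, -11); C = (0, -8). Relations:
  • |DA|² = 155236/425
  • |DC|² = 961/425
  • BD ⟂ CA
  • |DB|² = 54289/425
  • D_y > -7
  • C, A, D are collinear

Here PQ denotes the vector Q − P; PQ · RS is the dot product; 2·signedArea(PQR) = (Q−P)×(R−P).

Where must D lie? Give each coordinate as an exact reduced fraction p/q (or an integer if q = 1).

1. D_x = 248/425  [C, A, D are collinear ∩ BD ⟂ CA]
2. D_y = -2811/425  [C, A, D are collinear ∩ BD ⟂ CA]
   → D = (248/425, -2811/425)

D = (248/425, -2811/425)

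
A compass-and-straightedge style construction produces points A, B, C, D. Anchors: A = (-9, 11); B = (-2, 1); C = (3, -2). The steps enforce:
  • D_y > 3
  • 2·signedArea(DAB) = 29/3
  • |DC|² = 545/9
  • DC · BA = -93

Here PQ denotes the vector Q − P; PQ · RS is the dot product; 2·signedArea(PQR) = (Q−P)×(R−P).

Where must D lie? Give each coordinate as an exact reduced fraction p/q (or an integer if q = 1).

1. D_x = -8/3  [2·signedArea(DAB) = 29/3 ∩ DC · BA = -93]
2. D_y = 10/3  [2·signedArea(DAB) = 29/3 ∩ DC · BA = -93]
   → D = (-8/3, 10/3)

D = (-8/3, 10/3)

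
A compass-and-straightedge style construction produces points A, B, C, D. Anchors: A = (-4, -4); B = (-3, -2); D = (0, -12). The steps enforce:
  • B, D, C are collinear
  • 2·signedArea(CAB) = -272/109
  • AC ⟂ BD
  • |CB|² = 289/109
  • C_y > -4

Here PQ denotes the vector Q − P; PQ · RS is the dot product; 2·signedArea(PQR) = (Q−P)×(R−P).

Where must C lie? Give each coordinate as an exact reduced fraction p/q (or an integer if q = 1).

C = (-276/109, -388/109)

1. C_x = -276/109  [B, D, C are collinear ∩ AC ⟂ BD]
2. C_y = -388/109  [B, D, C are collinear ∩ AC ⟂ BD]
   → C = (-276/109, -388/109)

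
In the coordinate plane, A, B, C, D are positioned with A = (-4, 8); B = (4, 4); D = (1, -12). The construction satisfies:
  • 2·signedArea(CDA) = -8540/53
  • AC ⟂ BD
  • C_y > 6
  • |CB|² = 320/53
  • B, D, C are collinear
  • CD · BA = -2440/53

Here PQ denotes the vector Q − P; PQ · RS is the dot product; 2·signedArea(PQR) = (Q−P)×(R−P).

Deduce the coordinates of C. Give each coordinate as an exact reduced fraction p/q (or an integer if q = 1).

C = (236/53, 340/53)

1. C_x = 236/53  [B, D, C are collinear ∩ AC ⟂ BD]
2. C_y = 340/53  [B, D, C are collinear ∩ AC ⟂ BD]
   → C = (236/53, 340/53)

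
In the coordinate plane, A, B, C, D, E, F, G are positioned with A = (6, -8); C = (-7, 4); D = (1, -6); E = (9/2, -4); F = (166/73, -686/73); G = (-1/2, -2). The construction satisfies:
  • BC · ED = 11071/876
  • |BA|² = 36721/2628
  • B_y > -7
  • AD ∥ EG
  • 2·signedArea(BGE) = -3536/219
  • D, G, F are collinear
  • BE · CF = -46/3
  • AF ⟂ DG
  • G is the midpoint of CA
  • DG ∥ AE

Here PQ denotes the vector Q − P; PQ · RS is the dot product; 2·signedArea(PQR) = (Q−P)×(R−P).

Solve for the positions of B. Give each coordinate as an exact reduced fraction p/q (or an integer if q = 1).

B = (1135/438, -472/73)

1. B_x = 1135/438  [BE · CF = -46/3 ∩ BC · ED = 11071/876]
2. B_y = -472/73  [BE · CF = -46/3 ∩ BC · ED = 11071/876]
   → B = (1135/438, -472/73)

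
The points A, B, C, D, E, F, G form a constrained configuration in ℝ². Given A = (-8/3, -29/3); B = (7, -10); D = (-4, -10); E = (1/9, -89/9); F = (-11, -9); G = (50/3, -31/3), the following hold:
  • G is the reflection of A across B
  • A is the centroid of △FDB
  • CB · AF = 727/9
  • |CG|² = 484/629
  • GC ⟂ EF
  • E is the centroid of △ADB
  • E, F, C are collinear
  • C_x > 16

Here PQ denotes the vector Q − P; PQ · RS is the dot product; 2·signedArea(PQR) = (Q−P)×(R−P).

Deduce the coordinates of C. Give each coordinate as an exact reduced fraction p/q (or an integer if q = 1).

C = (31318/1887, -21149/1887)

1. C_x = 31318/1887  [E, F, C are collinear ∩ GC ⟂ EF]
2. C_y = -21149/1887  [E, F, C are collinear ∩ GC ⟂ EF]
   → C = (31318/1887, -21149/1887)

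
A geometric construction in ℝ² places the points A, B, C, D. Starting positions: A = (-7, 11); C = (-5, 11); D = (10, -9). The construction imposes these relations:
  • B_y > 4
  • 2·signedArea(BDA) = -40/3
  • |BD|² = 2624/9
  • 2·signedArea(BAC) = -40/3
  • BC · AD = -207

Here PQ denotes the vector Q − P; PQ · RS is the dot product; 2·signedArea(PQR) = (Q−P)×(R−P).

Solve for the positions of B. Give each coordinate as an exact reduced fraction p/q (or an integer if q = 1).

1. B_x = -2/3  [2·signedArea(BAC) = -40/3 ∩ 2·signedArea(BDA) = -40/3]
2. B_y = 13/3  [2·signedArea(BAC) = -40/3 ∩ 2·signedArea(BDA) = -40/3]
   → B = (-2/3, 13/3)

B = (-2/3, 13/3)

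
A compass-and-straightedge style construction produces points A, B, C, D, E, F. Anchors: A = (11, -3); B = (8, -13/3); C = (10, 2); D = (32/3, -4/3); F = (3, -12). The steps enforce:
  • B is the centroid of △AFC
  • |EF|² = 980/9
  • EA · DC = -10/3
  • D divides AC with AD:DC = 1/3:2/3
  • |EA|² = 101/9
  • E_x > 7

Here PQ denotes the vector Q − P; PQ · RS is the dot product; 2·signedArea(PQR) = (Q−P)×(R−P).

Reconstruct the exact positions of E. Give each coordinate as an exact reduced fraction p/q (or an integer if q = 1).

1. E_x = 23/3  [line 2/3·x + -10/3·y + -14 = 0 ∩ |EF|² = 980/9]
2. E_y = -8/3  [line 2/3·x + -10/3·y + -14 = 0 ∩ |EF|² = 980/9]
   → E = (23/3, -8/3)

E = (23/3, -8/3)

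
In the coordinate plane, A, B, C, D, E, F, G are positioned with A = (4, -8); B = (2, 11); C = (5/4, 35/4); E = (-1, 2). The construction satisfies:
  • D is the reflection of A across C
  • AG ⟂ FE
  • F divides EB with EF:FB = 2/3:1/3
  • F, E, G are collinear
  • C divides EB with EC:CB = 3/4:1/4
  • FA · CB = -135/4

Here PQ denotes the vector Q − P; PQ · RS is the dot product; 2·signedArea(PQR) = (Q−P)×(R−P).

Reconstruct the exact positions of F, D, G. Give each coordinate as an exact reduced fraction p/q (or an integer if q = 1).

1. F_x = 1  [F divides EB with EF:FB = 2/3:1/3]
2. F_y = 8  [F divides EB with EF:FB = 2/3:1/3]
   → F = (1, 8)
3. D_x = -3/2  [D is the reflection of A across C]
4. D_y = 51/2  [D is the reflection of A across C]
   → D = (-3/2, 51/2)
5. G_x = -7/2  [F, E, G are collinear ∩ AG ⟂ FE]
6. G_y = -11/2  [F, E, G are collinear ∩ AG ⟂ FE]
   → G = (-7/2, -11/2)

D = (-3/2, 51/2)
F = (1, 8)
G = (-7/2, -11/2)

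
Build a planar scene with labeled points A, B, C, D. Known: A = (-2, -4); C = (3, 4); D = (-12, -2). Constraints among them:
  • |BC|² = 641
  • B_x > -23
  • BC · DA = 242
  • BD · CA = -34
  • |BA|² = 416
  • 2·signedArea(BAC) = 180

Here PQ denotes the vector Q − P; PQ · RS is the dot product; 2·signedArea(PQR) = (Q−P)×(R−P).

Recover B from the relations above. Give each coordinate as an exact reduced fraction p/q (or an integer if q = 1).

B = (-22, 0)

1. B_x = -22  [2·signedArea(BAC) = 180 ∩ BC · DA = 242]
2. B_y = 0  [2·signedArea(BAC) = 180 ∩ BC · DA = 242]
   → B = (-22, 0)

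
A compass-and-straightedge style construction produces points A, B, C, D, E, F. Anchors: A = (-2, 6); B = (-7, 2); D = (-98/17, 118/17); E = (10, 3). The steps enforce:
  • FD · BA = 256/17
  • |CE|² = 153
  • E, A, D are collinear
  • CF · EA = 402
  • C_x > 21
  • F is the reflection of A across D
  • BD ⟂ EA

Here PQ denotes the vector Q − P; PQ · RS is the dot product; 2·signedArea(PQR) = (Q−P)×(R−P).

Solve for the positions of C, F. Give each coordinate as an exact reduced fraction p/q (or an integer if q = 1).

1. F_x = -162/17  [F is the reflection of A across D]
2. F_y = 134/17  [F is the reflection of A across D]
   → F = (-162/17, 134/17)
3. C_x = 22  [line 12·x + -3·y + -264 = 0 ∩ |CE|² = 153]
4. C_y = 0  [line 12·x + -3·y + -264 = 0 ∩ |CE|² = 153]
   → C = (22, 0)

C = (22, 0)
F = (-162/17, 134/17)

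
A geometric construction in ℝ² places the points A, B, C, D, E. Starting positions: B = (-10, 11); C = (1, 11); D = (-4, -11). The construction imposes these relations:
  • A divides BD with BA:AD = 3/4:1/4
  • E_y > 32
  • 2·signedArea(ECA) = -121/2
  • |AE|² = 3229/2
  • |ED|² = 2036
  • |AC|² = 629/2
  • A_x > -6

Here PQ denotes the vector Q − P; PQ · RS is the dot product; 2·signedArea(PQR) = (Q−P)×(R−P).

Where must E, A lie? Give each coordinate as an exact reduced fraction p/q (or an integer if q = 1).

A = (-11/2, -11/2)
E = (6, 33)

1. A_x = -11/2  [A divides BD with BA:AD = 3/4:1/4]
2. A_y = -11/2  [A divides BD with BA:AD = 3/4:1/4]
   → A = (-11/2, -11/2)
3. E_x = 6  [line 33/2·x + -13/2·y + 231/2 = 0 ∩ |ED|² = 2036]
4. E_y = 33  [line 33/2·x + -13/2·y + 231/2 = 0 ∩ |ED|² = 2036]
   → E = (6, 33)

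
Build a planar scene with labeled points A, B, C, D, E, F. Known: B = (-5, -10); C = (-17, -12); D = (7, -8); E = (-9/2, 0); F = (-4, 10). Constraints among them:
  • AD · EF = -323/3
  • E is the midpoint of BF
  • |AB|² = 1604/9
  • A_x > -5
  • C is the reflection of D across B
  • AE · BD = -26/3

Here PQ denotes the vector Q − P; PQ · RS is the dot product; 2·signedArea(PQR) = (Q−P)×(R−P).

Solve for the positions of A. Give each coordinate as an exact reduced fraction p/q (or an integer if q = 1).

A = (-13/3, 10/3)

1. A_x = -13/3  [AE · BD = -26/3 ∩ AD · EF = -323/3]
2. A_y = 10/3  [AE · BD = -26/3 ∩ AD · EF = -323/3]
   → A = (-13/3, 10/3)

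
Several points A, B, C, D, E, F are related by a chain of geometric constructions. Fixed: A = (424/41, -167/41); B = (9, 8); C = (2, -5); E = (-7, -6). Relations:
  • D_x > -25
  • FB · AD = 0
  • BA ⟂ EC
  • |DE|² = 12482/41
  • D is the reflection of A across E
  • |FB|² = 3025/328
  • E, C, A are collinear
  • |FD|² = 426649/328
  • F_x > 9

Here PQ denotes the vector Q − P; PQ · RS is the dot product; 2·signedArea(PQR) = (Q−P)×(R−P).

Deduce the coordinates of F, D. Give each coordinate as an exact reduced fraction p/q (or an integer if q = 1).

D = (-998/41, -325/41)
F = (1531/164, 817/164)

1. D_x = -998/41  [D is the reflection of A across E]
2. D_y = -325/41  [D is the reflection of A across E]
   → D = (-998/41, -325/41)
3. F_x = 1531/164  [line 1422/41·x + 158/41·y + -14062/41 = 0 ∩ |FB|² = 3025/328]
4. F_y = 817/164  [line 1422/41·x + 158/41·y + -14062/41 = 0 ∩ |FB|² = 3025/328]
   → F = (1531/164, 817/164)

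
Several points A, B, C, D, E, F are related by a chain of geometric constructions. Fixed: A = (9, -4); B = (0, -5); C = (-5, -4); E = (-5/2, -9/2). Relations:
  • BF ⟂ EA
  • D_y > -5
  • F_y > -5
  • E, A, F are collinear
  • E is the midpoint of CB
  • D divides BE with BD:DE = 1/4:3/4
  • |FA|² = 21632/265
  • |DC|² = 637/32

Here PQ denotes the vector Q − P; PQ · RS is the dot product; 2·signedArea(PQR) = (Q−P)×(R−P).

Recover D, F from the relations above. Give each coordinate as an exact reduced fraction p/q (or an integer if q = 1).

D = (-5/8, -39/8)
F = (-7/265, -1164/265)

1. D_x = -5/8  [D divides BE with BD:DE = 1/4:3/4]
2. D_y = -39/8  [D divides BE with BD:DE = 1/4:3/4]
   → D = (-5/8, -39/8)
3. F_x = -7/265  [E, A, F are collinear ∩ BF ⟂ EA]
4. F_y = -1164/265  [E, A, F are collinear ∩ BF ⟂ EA]
   → F = (-7/265, -1164/265)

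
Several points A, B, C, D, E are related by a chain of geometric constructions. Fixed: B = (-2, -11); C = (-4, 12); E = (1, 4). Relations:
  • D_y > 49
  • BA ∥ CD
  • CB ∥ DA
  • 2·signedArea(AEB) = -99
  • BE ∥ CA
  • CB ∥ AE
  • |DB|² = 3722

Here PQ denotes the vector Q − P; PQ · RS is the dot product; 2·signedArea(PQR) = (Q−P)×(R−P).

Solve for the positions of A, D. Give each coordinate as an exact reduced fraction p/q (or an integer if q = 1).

1. A_x = -1  [CB ∥ AE ∩ BE ∥ CA]
2. A_y = 27  [CB ∥ AE ∩ BE ∥ CA]
   → A = (-1, 27)
3. D_x = -3  [CB ∥ DA ∩ BA ∥ CD]
4. D_y = 50  [CB ∥ DA ∩ BA ∥ CD]
   → D = (-3, 50)

A = (-1, 27)
D = (-3, 50)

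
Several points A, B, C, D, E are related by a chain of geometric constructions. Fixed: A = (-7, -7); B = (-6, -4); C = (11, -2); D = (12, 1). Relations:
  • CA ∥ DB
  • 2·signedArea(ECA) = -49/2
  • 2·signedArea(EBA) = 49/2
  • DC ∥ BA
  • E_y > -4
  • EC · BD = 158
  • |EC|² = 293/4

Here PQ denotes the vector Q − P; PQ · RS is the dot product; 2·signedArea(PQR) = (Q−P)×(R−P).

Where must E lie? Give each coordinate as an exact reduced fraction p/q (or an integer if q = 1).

E = (5/2, -3)

1. E_x = 5/2  [2·signedArea(ECA) = -49/2 ∩ EC · BD = 158]
2. E_y = -3  [2·signedArea(ECA) = -49/2 ∩ EC · BD = 158]
   → E = (5/2, -3)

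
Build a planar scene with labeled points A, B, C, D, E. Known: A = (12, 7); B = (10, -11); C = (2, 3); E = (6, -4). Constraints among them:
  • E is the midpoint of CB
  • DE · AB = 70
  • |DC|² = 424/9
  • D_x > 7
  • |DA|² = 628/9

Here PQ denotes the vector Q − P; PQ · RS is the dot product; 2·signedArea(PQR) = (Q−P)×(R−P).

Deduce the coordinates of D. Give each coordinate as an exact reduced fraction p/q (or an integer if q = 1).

1. D_x = 8  [line 2·x + 18·y + -10 = 0 ∩ |DC|² = 424/9]
2. D_y = -1/3  [line 2·x + 18·y + -10 = 0 ∩ |DC|² = 424/9]
   → D = (8, -1/3)

D = (8, -1/3)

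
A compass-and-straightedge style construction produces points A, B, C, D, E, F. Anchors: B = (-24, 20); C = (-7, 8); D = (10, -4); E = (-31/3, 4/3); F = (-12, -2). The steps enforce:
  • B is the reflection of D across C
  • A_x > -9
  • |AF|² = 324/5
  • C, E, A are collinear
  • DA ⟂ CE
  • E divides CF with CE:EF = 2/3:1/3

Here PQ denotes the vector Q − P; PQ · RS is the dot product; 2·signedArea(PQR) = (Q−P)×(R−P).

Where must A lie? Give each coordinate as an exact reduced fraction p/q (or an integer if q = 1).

A = (-42/5, 26/5)

1. A_x = -42/5  [C, E, A are collinear ∩ DA ⟂ CE]
2. A_y = 26/5  [C, E, A are collinear ∩ DA ⟂ CE]
   → A = (-42/5, 26/5)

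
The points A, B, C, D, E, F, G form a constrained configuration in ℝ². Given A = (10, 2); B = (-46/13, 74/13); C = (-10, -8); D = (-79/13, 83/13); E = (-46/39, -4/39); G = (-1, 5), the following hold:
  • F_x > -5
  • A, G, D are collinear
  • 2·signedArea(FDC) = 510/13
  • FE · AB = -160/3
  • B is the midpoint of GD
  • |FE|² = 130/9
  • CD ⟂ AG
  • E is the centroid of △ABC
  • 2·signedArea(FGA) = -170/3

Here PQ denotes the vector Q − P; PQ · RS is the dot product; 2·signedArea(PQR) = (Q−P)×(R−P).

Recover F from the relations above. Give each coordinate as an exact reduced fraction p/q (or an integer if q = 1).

F = (-63/13, 35/39)

1. F_x = -63/13  [2·signedArea(FGA) = -170/3 ∩ FE · AB = -160/3]
2. F_y = 35/39  [2·signedArea(FGA) = -170/3 ∩ FE · AB = -160/3]
   → F = (-63/13, 35/39)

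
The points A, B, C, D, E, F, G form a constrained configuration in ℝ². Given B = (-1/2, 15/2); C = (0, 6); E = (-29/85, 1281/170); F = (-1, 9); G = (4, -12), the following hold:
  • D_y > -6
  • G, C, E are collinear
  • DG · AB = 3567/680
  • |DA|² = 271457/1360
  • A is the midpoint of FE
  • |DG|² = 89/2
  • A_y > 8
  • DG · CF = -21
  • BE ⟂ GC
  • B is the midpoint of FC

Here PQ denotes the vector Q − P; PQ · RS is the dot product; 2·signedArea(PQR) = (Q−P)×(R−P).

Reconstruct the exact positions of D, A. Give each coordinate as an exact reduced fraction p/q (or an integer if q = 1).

1. A_x = -57/85  [A is the midpoint of FE]
2. A_y = 2811/340  [A is the midpoint of FE]
   → A = (-57/85, 2811/340)
3. D_x = 5/2  [DG · AB = 3567/680 ∩ DG · CF = -21]
4. D_y = -11/2  [DG · AB = 3567/680 ∩ DG · CF = -21]
   → D = (5/2, -11/2)

A = (-57/85, 2811/340)
D = (5/2, -11/2)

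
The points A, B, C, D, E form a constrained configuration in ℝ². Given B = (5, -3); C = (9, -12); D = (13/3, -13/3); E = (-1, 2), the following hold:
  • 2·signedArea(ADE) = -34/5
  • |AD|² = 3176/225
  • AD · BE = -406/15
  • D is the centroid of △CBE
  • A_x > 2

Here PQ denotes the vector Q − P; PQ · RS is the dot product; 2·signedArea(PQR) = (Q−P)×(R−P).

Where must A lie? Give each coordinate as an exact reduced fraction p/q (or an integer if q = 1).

1. A_x = 13/5  [2·signedArea(ADE) = -34/5 ∩ AD · BE = -406/15]
2. A_y = -1  [2·signedArea(ADE) = -34/5 ∩ AD · BE = -406/15]
   → A = (13/5, -1)

A = (13/5, -1)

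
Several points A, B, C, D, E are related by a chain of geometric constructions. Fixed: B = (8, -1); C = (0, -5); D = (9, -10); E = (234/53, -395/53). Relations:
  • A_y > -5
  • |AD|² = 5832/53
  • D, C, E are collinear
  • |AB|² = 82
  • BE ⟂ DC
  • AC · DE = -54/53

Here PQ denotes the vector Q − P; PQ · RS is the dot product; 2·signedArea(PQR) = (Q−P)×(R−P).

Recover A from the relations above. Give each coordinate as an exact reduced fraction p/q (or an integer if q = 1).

A = (-9/53, -260/53)

1. A_x = -9/53  [line 243/53·x + -135/53·y + -621/53 = 0 ∩ |AD|² = 5832/53]
2. A_y = -260/53  [line 243/53·x + -135/53·y + -621/53 = 0 ∩ |AD|² = 5832/53]
   → A = (-9/53, -260/53)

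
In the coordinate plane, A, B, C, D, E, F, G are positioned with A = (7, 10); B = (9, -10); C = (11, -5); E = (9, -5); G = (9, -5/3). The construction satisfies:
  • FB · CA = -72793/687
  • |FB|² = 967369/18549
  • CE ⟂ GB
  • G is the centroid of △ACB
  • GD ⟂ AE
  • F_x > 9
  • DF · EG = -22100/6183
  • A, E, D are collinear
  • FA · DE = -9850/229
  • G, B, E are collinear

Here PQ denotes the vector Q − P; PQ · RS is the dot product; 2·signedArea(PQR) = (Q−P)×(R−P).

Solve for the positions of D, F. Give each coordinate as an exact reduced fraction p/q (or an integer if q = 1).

D = (1961/229, -395/229)
F = (6541/687, -5765/2061)

1. D_x = 1961/229  [A, E, D are collinear ∩ GD ⟂ AE]
2. D_y = -395/229  [A, E, D are collinear ∩ GD ⟂ AE]
   → D = (1961/229, -395/229)
3. F_x = 6541/687  [FA · DE = -9850/229 ∩ FB · CA = -72793/687]
4. F_y = -5765/2061  [FA · DE = -9850/229 ∩ FB · CA = -72793/687]
   → F = (6541/687, -5765/2061)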